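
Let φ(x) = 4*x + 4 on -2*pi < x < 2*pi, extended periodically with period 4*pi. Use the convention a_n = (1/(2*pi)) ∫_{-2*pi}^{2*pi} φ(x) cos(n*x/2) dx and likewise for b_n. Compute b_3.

16/3

b_3 = (1/(2*pi)) ∫_{-2*pi}^{2*pi} φ(x) sin(3*x/2) dx.
Integrating by parts (boundary term plus one more integral), an antiderivative of (4*x + 4) sin(3*x/2) is -8*x*cos(3*x/2)/3 + 16*sin(3*x/2)/9 - 8*cos(3*x/2)/3; evaluating from -2*pi to 2*pi: ∫_{-2*pi}^{2*pi} (4*x + 4) sin(3*x/2) dx = (8/3 + 16*pi/3) - (8/3 - 16*pi/3) = 32*pi/3.
Hence b_3 = (1/(2*pi))·(32*pi/3) = 16/3.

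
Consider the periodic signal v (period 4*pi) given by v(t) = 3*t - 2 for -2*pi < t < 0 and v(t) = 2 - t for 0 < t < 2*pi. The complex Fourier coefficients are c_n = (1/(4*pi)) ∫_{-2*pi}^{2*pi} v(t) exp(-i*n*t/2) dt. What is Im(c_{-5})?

Since v is real-valued, Im(c_{-5}) = -(1/(4*pi)) ∫_{-2*pi}^{2*pi} v(t) sin(-5*t/2) dt = b_{5}/2.
Split the integral at the breakpoints.
Integrating by parts (boundary term plus one more integral), an antiderivative of (3*t - 2) sin(-5*t/2) is 6*t*cos(5*t/2)/5 - 12*sin(5*t/2)/25 - 4*cos(5*t/2)/5; evaluating from -2*pi to 0: ∫_{-2*pi}^{0} (3*t - 2) sin(-5*t/2) dt = (-4/5) - (4/5 + 12*pi/5) = -12*pi/5 - 8/5.
Integrating by parts (boundary term plus one more integral), an antiderivative of (2 - t) sin(-5*t/2) is -2*t*cos(5*t/2)/5 + 4*sin(5*t/2)/25 + 4*cos(5*t/2)/5; evaluating from 0 to 2*pi: ∫_{0}^{2*pi} (2 - t) sin(-5*t/2) dt = (-4/5 + 4*pi/5) - (4/5) = -8/5 + 4*pi/5.
So ∫_{-2*pi}^{2*pi} v(t) sin(-5*t/2) dt = -8*pi/5 - 16/5.
Hence Im(c_{-5}) = (-1/(4*pi))·(-8*pi/5 - 16/5) = 2*(2 + pi)/(5*pi).

2*(2 + pi)/(5*pi)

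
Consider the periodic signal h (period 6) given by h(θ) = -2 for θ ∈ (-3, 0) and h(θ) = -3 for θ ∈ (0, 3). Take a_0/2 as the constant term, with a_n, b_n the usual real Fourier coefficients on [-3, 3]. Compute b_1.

b_1 = 1/3 ∫_{-3}^{3} h(θ) sin(pi*θ/3) dθ.
Split the integral at the breakpoints.
Directly, an antiderivative of (-2) sin(pi*θ/3) is 6*cos(pi*θ/3)/pi; evaluating from -3 to 0: ∫_{-3}^{0} (-2) sin(pi*θ/3) dθ = (6/pi) - (-6/pi) = 12/pi.
Directly, an antiderivative of (-3) sin(pi*θ/3) is 9*cos(pi*θ/3)/pi; evaluating from 0 to 3: ∫_{0}^{3} (-3) sin(pi*θ/3) dθ = (-9/pi) - (9/pi) = -18/pi.
Summing the pieces and multiplying by (1/3) gives b_1 = -2/pi.

-2/pi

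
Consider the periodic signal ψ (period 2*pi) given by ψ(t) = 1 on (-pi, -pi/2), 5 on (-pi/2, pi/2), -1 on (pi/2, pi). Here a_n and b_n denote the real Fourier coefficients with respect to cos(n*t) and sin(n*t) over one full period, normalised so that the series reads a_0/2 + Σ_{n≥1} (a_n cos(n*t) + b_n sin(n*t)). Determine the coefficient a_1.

10/pi

a_1 = 1/pi ∫_{-pi}^{pi} ψ(t) cos(t) dt.
Split the integral at the breakpoints.
Directly, an antiderivative of (1) cos(t) is sin(t); evaluating from -pi to -pi/2: ∫_{-pi}^{-pi/2} (1) cos(t) dt = (-1) - (0) = -1.
Directly, an antiderivative of (5) cos(t) is 5*sin(t); evaluating from -pi/2 to pi/2: ∫_{-pi/2}^{pi/2} (5) cos(t) dt = (5) - (-5) = 10.
Directly, an antiderivative of (-1) cos(t) is -sin(t); evaluating from pi/2 to pi: ∫_{pi/2}^{pi} (-1) cos(t) dt = (0) - (-1) = 1.
Summing the pieces and multiplying by (1/pi) gives a_1 = 10/pi.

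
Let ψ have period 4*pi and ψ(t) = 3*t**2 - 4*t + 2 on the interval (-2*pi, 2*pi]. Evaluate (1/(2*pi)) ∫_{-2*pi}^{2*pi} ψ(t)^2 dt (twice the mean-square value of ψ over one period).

(1/(2*pi)) ∫_{-2*pi}^{2*pi} ψ(t)^2 dt = (1/(2*pi)) · (16*pi*(15 + 140*pi**2 + 108*pi**4)/15) = 8 + 224*pi**2/3 + 288*pi**4/5.

8 + 224*pi**2/3 + 288*pi**4/5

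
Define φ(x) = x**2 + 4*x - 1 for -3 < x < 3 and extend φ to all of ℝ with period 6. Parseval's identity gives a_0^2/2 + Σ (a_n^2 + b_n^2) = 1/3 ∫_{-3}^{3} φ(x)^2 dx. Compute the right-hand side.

592/5

1/3 ∫_{-3}^{3} φ(x)^2 dx = 1/3 · (1776/5) = 592/5.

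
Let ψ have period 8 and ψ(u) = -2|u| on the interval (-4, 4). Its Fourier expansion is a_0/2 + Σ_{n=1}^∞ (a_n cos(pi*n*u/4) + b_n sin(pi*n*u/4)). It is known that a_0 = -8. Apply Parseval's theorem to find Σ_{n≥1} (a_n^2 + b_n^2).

32/3

Parseval: a_0^2/2 + Σ_{n≥1} (a_n^2+b_n^2) = 1/4 ∫_{-4}^{4} ψ(u)^2 du = 128/3.
Subtract a_0^2/2 = 32: Σ (a_n^2+b_n^2) = 32/3.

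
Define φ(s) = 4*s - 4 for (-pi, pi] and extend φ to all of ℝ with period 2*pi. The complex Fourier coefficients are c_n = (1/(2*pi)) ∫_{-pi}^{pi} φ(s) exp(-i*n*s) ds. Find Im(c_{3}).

Since φ is real-valued, Im(c_{3}) = -(1/(2*pi)) ∫_{-pi}^{pi} φ(s) sin(3*s) ds = -b_{3}/2.
Integrating by parts (boundary term plus one more integral), an antiderivative of (4*s - 4) sin(3*s) is -4*s*cos(3*s)/3 + 4*sin(3*s)/9 + 4*cos(3*s)/3; evaluating from -pi to pi: ∫_{-pi}^{pi} (4*s - 4) sin(3*s) ds = (-4/3 + 4*pi/3) - (-4*pi/3 - 4/3) = 8*pi/3.
Hence Im(c_{3}) = (-1/(2*pi))·(8*pi/3) = -4/3.

-4/3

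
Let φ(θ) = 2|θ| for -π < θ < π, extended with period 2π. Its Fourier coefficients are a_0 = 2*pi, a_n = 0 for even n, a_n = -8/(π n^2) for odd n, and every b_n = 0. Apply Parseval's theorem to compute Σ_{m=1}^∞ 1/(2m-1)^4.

pi**4/96

Parseval: a_0^2/2 + Σ a_n^2 = (1/π) ∫_{-π}^{π} φ(θ)^2 dθ = 8*pi**2/3.
Subtract a_0^2/2 = 2*pi**2: Σ a_n^2 = 2*pi**2/3.
Only odd n contribute, with a_n^2 = 64/(π^2 n^4), so Σ_{m≥1} 1/(2m-1)^4 = π^2·(2*pi**2/3)/64 = pi**4/96.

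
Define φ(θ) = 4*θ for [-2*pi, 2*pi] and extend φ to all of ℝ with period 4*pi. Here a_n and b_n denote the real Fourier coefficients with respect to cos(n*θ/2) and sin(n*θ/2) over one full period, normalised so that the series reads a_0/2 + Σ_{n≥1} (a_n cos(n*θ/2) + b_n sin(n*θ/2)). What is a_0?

0

a_0 = (1/(2*pi)) ∫_{-2*pi}^{2*pi} φ(θ) dθ = (1/(2*pi)) · (0) = 0.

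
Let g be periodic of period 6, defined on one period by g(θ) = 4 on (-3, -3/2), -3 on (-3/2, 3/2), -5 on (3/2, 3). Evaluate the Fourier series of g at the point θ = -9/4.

4

g is continuous at θ = -9/4 with value 4, so the series converges to 4 there.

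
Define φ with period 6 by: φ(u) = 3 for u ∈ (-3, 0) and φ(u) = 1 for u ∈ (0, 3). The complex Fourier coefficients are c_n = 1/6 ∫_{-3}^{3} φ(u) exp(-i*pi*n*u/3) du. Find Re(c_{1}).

0

Since φ is real-valued, Re(c_{1}) = 1/6 ∫_{-3}^{3} φ(u) cos(pi*u/3) du = a_{1}/2.
Split the integral at the breakpoints.
Directly, an antiderivative of (3) cos(pi*u/3) is 9*sin(pi*u/3)/pi; evaluating from -3 to 0: ∫_{-3}^{0} (3) cos(pi*u/3) du = (0) - (0) = 0.
Directly, an antiderivative of (1) cos(pi*u/3) is 3*sin(pi*u/3)/pi; evaluating from 0 to 3: ∫_{0}^{3} (1) cos(pi*u/3) du = (0) - (0) = 0.
So ∫_{-3}^{3} φ(u) cos(pi*u/3) du = 0.
Hence Re(c_{1}) = (1/6)·(0) = 0.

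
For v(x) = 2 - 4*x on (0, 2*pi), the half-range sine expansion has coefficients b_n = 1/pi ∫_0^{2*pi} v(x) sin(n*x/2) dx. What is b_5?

b_5 = 1/pi ∫_0^{2*pi} (2 - 4*x) sin(5*x/2) dx.
Integrating by parts (boundary term plus one more integral), an antiderivative of (2 - 4*x) sin(5*x/2) is 8*x*cos(5*x/2)/5 - 16*sin(5*x/2)/25 - 4*cos(5*x/2)/5; evaluating from 0 to 2*pi: ∫_{0}^{2*pi} (2 - 4*x) sin(5*x/2) dx = (4/5 - 16*pi/5) - (-4/5) = 8/5 - 16*pi/5.
Hence b_5 = (1/pi)·(8/5 - 16*pi/5) = 8*(1 - 2*pi)/(5*pi).

8*(1 - 2*pi)/(5*pi)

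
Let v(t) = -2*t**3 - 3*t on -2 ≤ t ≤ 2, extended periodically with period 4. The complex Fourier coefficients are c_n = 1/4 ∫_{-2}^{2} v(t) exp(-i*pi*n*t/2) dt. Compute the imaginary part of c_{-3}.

2*(16 - 33*pi**2)/(9*pi**3)

Since v is real-valued, Im(c_{-3}) = -1/4 ∫_{-2}^{2} v(t) sin(-3*pi*t/2) dt = b_{3}/2.
v is odd and sin(-3*pi*t/2) is odd, so the integrand is even: ∫_{-2}^{2} v(t) sin(-3*pi*t/2) dt = 2∫_0^{2} v(t) sin(-3*pi*t/2) dt.
Integrating by parts three times (tabular method), an antiderivative of (-2*t**3 - 3*t) sin(-3*pi*t/2) is -4*t**3*cos(3*pi*t/2)/(3*pi) + 8*t**2*sin(3*pi*t/2)/(3*pi**2) - 2*t*cos(3*pi*t/2)/pi + 32*t*cos(3*pi*t/2)/(9*pi**3) - 64*sin(3*pi*t/2)/(27*pi**4) + 4*sin(3*pi*t/2)/(3*pi**2); evaluating from 0 to 2: ∫_{0}^{2} (-2*t**3 - 3*t) sin(-3*pi*t/2) dt = (4*(-16 + 33*pi**2)/(9*pi**3)) - (0) = 4*(-16 + 33*pi**2)/(9*pi**3).
So ∫_{-2}^{2} v(t) sin(-3*pi*t/2) dt = 8*(-16 + 33*pi**2)/(9*pi**3).
Hence Im(c_{-3}) = (-1/4)·(8*(-16 + 33*pi**2)/(9*pi**3)) = 2*(16 - 33*pi**2)/(9*pi**3).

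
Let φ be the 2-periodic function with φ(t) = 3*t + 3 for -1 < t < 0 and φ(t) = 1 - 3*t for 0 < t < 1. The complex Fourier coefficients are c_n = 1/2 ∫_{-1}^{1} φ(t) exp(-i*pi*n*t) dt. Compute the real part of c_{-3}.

2/(3*pi**2)

Since φ is real-valued, Re(c_{-3}) = 1/2 ∫_{-1}^{1} φ(t) cos(-3*pi*t) dt = a_{3}/2.
Split the integral at the breakpoints.
Integrating by parts (boundary term plus one more integral), an antiderivative of (3*t + 3) cos(-3*pi*t) is t*sin(3*pi*t)/pi + sin(3*pi*t)/pi + cos(3*pi*t)/(3*pi**2); evaluating from -1 to 0: ∫_{-1}^{0} (3*t + 3) cos(-3*pi*t) dt = (1/(3*pi**2)) - (-1/(3*pi**2)) = 2/(3*pi**2).
Integrating by parts (boundary term plus one more integral), an antiderivative of (1 - 3*t) cos(-3*pi*t) is -t*sin(3*pi*t)/pi + sin(3*pi*t)/(3*pi) - cos(3*pi*t)/(3*pi**2); evaluating from 0 to 1: ∫_{0}^{1} (1 - 3*t) cos(-3*pi*t) dt = (1/(3*pi**2)) - (-1/(3*pi**2)) = 2/(3*pi**2).
So ∫_{-1}^{1} φ(t) cos(-3*pi*t) dt = 4/(3*pi**2).
Hence Re(c_{-3}) = (1/2)·(4/(3*pi**2)) = 2/(3*pi**2).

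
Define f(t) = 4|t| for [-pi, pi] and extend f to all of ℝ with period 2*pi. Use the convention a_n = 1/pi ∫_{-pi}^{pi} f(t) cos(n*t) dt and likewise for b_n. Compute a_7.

a_7 = 1/pi ∫_{-pi}^{pi} f(t) cos(7*t) dt.
f is even and cos(7*t) is even, so the integrand is even and a_7 = 2/pi ∫_0^{pi} f(t) cos(7*t) dt.
Integrating by parts (boundary term plus one more integral), an antiderivative of (4*t) cos(7*t) is 4*t*sin(7*t)/7 + 4*cos(7*t)/49; evaluating from 0 to pi: ∫_{0}^{pi} (4*t) cos(7*t) dt = (-4/49) - (4/49) = -8/49.
Hence a_7 = (2/pi)·(-8/49) = -16/(49*pi).

-16/(49*pi)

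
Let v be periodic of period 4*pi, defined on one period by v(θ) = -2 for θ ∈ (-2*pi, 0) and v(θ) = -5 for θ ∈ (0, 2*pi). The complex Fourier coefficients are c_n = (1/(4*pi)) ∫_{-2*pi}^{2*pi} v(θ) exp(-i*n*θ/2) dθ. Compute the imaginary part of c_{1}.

3/pi

Since v is real-valued, Im(c_{1}) = -(1/(4*pi)) ∫_{-2*pi}^{2*pi} v(θ) sin(θ/2) dθ = -b_{1}/2.
Split the integral at the breakpoints.
Directly, an antiderivative of (-2) sin(θ/2) is 4*cos(θ/2); evaluating from -2*pi to 0: ∫_{-2*pi}^{0} (-2) sin(θ/2) dθ = (4) - (-4) = 8.
Directly, an antiderivative of (-5) sin(θ/2) is 10*cos(θ/2); evaluating from 0 to 2*pi: ∫_{0}^{2*pi} (-5) sin(θ/2) dθ = (-10) - (10) = -20.
So ∫_{-2*pi}^{2*pi} v(θ) sin(θ/2) dθ = -12.
Hence Im(c_{1}) = (-1/(4*pi))·(-12) = 3/pi.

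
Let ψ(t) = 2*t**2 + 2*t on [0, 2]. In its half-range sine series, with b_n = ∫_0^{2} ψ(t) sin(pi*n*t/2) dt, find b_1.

b_1 = ∫_0^{2} (2*t**2 + 2*t) sin(pi*t/2) dt.
Integrating by parts twice (tabular method), an antiderivative of (2*t**2 + 2*t) sin(pi*t/2) is -4*t**2*cos(pi*t/2)/pi + 16*t*sin(pi*t/2)/pi**2 - 4*t*cos(pi*t/2)/pi + 8*sin(pi*t/2)/pi**2 + 32*cos(pi*t/2)/pi**3; evaluating from 0 to 2: ∫_{0}^{2} (2*t**2 + 2*t) sin(pi*t/2) dt = (-32/pi**3 + 24/pi) - (32/pi**3) = -64/pi**3 + 24/pi.
Hence b_1 = -64/pi**3 + 24/pi.

-64/pi**3 + 24/pi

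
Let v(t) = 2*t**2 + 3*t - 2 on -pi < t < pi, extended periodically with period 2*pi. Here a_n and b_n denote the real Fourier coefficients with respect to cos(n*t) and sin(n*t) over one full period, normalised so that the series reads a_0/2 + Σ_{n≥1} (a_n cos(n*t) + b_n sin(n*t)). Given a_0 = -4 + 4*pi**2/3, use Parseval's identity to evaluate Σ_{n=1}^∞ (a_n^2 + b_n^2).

pi**2*(6 + 32*pi**2/45)

Parseval: a_0^2/2 + Σ_{n≥1} (a_n^2+b_n^2) = 1/pi ∫_{-pi}^{pi} v(t)^2 dt = 2*pi**2/3 + 8 + 8*pi**4/5.
Subtract a_0^2/2 = 8*(3 - pi**2)**2/9: Σ (a_n^2+b_n^2) = pi**2*(6 + 32*pi**2/45).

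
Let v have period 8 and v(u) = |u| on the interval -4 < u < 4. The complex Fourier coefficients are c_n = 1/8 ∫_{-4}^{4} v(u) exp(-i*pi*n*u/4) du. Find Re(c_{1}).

-8/pi**2

Since v is real-valued, Re(c_{1}) = 1/8 ∫_{-4}^{4} v(u) cos(pi*u/4) du = a_{1}/2.
v is even and cos(pi*u/4) is even, so the integrand is even: ∫_{-4}^{4} v(u) cos(pi*u/4) du = 2∫_0^{4} v(u) cos(pi*u/4) du.
Integrating by parts (boundary term plus one more integral), an antiderivative of (u) cos(pi*u/4) is 4*u*sin(pi*u/4)/pi + 16*cos(pi*u/4)/pi**2; evaluating from 0 to 4: ∫_{0}^{4} (u) cos(pi*u/4) du = (-16/pi**2) - (16/pi**2) = -32/pi**2.
So ∫_{-4}^{4} v(u) cos(pi*u/4) du = -64/pi**2.
Hence Re(c_{1}) = (1/8)·(-64/pi**2) = -8/pi**2.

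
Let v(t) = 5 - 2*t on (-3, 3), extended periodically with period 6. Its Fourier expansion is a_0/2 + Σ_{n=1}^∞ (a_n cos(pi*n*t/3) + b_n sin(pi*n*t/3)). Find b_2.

b_2 = 1/3 ∫_{-3}^{3} v(t) sin(2*pi*t/3) dt.
Integrating by parts (boundary term plus one more integral), an antiderivative of (5 - 2*t) sin(2*pi*t/3) is 3*t*cos(2*pi*t/3)/pi - 9*sin(2*pi*t/3)/(2*pi**2) - 15*cos(2*pi*t/3)/(2*pi); evaluating from -3 to 3: ∫_{-3}^{3} (5 - 2*t) sin(2*pi*t/3) dt = (3/(2*pi)) - (-33/(2*pi)) = 18/pi.
Hence b_2 = (1/3)·(18/pi) = 6/pi.

6/pi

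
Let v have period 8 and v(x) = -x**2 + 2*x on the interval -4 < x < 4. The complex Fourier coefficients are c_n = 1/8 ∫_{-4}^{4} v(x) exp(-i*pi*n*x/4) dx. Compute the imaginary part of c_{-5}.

8/(5*pi)

Since v is real-valued, Im(c_{-5}) = -1/8 ∫_{-4}^{4} v(x) sin(-5*pi*x/4) dx = b_{5}/2.
Integrating by parts twice (tabular method), an antiderivative of (-x**2 + 2*x) sin(-5*pi*x/4) is -4*x**2*cos(5*pi*x/4)/(5*pi) + 32*x*sin(5*pi*x/4)/(25*pi**2) + 8*x*cos(5*pi*x/4)/(5*pi) - 32*sin(5*pi*x/4)/(25*pi**2) + 128*cos(5*pi*x/4)/(125*pi**3); evaluating from -4 to 4: ∫_{-4}^{4} (-x**2 + 2*x) sin(-5*pi*x/4) dx = (32*(-4 + 25*pi**2)/(125*pi**3)) - (32*(-4 + 75*pi**2)/(125*pi**3)) = -64/(5*pi).
Hence Im(c_{-5}) = (-1/8)·(-64/(5*pi)) = 8/(5*pi).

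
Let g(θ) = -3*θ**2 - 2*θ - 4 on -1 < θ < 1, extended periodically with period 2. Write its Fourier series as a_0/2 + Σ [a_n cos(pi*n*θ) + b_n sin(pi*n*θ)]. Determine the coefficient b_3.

-4/(3*pi)

b_3 = ∫_{-1}^{1} g(θ) sin(3*pi*θ) dθ.
Integrating by parts twice (tabular method), an antiderivative of (-3*θ**2 - 2*θ - 4) sin(3*pi*θ) is θ**2*cos(3*pi*θ)/pi - 2*θ*sin(3*pi*θ)/(3*pi**2) + 2*θ*cos(3*pi*θ)/(3*pi) - 2*sin(3*pi*θ)/(9*pi**2) - 2*cos(3*pi*θ)/(9*pi**3) + 4*cos(3*pi*θ)/(3*pi); evaluating from -1 to 1: ∫_{-1}^{1} (-3*θ**2 - 2*θ - 4) sin(3*pi*θ) dθ = (-3/pi + 2/(9*pi**3)) - ((2 - 15*pi**2)/(9*pi**3)) = -4/(3*pi).
Hence b_3 = -4/(3*pi).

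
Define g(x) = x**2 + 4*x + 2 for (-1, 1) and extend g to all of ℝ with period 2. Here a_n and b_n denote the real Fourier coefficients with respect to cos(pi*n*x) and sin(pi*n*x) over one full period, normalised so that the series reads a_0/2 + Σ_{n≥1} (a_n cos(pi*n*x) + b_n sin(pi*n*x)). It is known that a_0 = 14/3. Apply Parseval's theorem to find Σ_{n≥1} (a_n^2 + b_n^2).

Parseval: a_0^2/2 + Σ_{n≥1} (a_n^2+b_n^2) = ∫_{-1}^{1} g(x)^2 dx = 326/15.
Subtract a_0^2/2 = 98/9: Σ (a_n^2+b_n^2) = 488/45.

488/45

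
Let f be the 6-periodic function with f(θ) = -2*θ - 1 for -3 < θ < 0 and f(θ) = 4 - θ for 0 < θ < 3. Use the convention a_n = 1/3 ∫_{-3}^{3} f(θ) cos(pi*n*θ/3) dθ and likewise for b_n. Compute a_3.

-2/(3*pi**2)

a_3 = 1/3 ∫_{-3}^{3} f(θ) cos(pi*θ) dθ.
Split the integral at the breakpoints.
Integrating by parts (boundary term plus one more integral), an antiderivative of (-2*θ - 1) cos(pi*θ) is -2*θ*sin(pi*θ)/pi - sin(pi*θ)/pi - 2*cos(pi*θ)/pi**2; evaluating from -3 to 0: ∫_{-3}^{0} (-2*θ - 1) cos(pi*θ) dθ = (-2/pi**2) - (2/pi**2) = -4/pi**2.
Integrating by parts (boundary term plus one more integral), an antiderivative of (4 - θ) cos(pi*θ) is -θ*sin(pi*θ)/pi + 4*sin(pi*θ)/pi - cos(pi*θ)/pi**2; evaluating from 0 to 3: ∫_{0}^{3} (4 - θ) cos(pi*θ) dθ = (pi**(-2)) - (-1/pi**2) = 2/pi**2.
Summing the pieces and multiplying by (1/3) gives a_3 = -2/(3*pi**2).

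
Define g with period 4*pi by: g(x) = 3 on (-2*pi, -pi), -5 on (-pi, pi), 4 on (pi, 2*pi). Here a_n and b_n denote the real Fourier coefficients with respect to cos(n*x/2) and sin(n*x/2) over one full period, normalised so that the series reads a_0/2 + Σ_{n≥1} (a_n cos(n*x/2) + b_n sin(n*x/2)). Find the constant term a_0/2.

-3/4

a_0 = (1/(2*pi)) ∫_{-2*pi}^{2*pi} g(x) dx = (1/(2*pi)) · (-3*pi) = -3/2.
So the constant term a_0/2 = -3/4.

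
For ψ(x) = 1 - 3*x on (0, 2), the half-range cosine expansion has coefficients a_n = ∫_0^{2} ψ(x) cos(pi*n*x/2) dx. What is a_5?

a_5 = ∫_0^{2} (1 - 3*x) cos(5*pi*x/2) dx.
Integrating by parts (boundary term plus one more integral), an antiderivative of (1 - 3*x) cos(5*pi*x/2) is -6*x*sin(5*pi*x/2)/(5*pi) + 2*sin(5*pi*x/2)/(5*pi) - 12*cos(5*pi*x/2)/(25*pi**2); evaluating from 0 to 2: ∫_{0}^{2} (1 - 3*x) cos(5*pi*x/2) dx = (12/(25*pi**2)) - (-12/(25*pi**2)) = 24/(25*pi**2).
Hence a_5 = 24/(25*pi**2).

24/(25*pi**2)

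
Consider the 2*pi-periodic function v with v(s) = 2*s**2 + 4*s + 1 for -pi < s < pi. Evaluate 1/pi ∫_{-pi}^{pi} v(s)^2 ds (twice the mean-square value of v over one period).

1/pi ∫_{-pi}^{pi} v(s)^2 ds = 1/pi · (2*pi*(15 + 100*pi**2 + 12*pi**4)/15) = 2 + 40*pi**2/3 + 8*pi**4/5.

2 + 40*pi**2/3 + 8*pi**4/5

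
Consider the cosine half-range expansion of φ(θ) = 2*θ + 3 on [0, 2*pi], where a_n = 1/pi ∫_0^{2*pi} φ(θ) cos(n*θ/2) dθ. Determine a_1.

-16/pi

a_1 = 1/pi ∫_0^{2*pi} (2*θ + 3) cos(θ/2) dθ.
Integrating by parts (boundary term plus one more integral), an antiderivative of (2*θ + 3) cos(θ/2) is 4*θ*sin(θ/2) + 6*sin(θ/2) + 8*cos(θ/2); evaluating from 0 to 2*pi: ∫_{0}^{2*pi} (2*θ + 3) cos(θ/2) dθ = (-8) - (8) = -16.
Hence a_1 = (1/pi)·(-16) = -16/pi.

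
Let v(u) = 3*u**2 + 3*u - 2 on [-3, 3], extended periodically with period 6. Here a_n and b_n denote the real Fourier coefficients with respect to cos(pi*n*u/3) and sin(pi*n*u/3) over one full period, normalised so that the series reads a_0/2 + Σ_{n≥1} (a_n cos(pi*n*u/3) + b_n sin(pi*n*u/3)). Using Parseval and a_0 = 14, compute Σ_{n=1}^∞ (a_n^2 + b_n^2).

Parseval: a_0^2/2 + Σ_{n≥1} (a_n^2+b_n^2) = 1/3 ∫_{-3}^{3} v(u)^2 du = 1408/5.
Subtract a_0^2/2 = 98: Σ (a_n^2+b_n^2) = 918/5.

918/5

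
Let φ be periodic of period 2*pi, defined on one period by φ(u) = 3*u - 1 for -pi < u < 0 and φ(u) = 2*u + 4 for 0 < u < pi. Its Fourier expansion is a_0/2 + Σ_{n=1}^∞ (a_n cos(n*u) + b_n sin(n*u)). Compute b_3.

5*(2 + pi)/(3*pi)

b_3 = 1/pi ∫_{-pi}^{pi} φ(u) sin(3*u) du.
Split the integral at the breakpoints.
Integrating by parts (boundary term plus one more integral), an antiderivative of (3*u - 1) sin(3*u) is -u*cos(3*u) + sin(3*u)/3 + cos(3*u)/3; evaluating from -pi to 0: ∫_{-pi}^{0} (3*u - 1) sin(3*u) du = (1/3) - (-pi - 1/3) = 2/3 + pi.
Integrating by parts (boundary term plus one more integral), an antiderivative of (2*u + 4) sin(3*u) is -2*u*cos(3*u)/3 + 2*sin(3*u)/9 - 4*cos(3*u)/3; evaluating from 0 to pi: ∫_{0}^{pi} (2*u + 4) sin(3*u) du = (4/3 + 2*pi/3) - (-4/3) = 2*pi/3 + 8/3.
Summing the pieces and multiplying by (1/pi) gives b_3 = 5*(2 + pi)/(3*pi).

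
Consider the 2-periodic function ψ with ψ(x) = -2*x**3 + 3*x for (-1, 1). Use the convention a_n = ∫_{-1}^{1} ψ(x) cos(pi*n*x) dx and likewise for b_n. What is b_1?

2/pi + 24/pi**3

b_1 = ∫_{-1}^{1} ψ(x) sin(pi*x) dx.
ψ is odd and sin(pi*x) is odd, so the integrand is even and b_1 = 2 ∫_0^{1} ψ(x) sin(pi*x) dx.
Integrating by parts three times (tabular method), an antiderivative of (-2*x**3 + 3*x) sin(pi*x) is 2*x**3*cos(pi*x)/pi - 6*x**2*sin(pi*x)/pi**2 - 3*x*cos(pi*x)/pi - 12*x*cos(pi*x)/pi**3 + 12*sin(pi*x)/pi**4 + 3*sin(pi*x)/pi**2; evaluating from 0 to 1: ∫_{0}^{1} (-2*x**3 + 3*x) sin(pi*x) dx = ((pi**2 + 12)/pi**3) - (0) = (pi**2 + 12)/pi**3.
Hence b_1 = 2·((pi**2 + 12)/pi**3) = 2/pi + 24/pi**3.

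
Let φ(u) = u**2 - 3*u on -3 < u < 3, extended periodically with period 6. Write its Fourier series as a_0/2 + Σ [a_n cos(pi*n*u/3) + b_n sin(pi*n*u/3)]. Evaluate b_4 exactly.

b_4 = 1/3 ∫_{-3}^{3} φ(u) sin(4*pi*u/3) du.
Integrating by parts twice (tabular method), an antiderivative of (u**2 - 3*u) sin(4*pi*u/3) is -3*u**2*cos(4*pi*u/3)/(4*pi) + 9*u*sin(4*pi*u/3)/(8*pi**2) + 9*u*cos(4*pi*u/3)/(4*pi) - 27*sin(4*pi*u/3)/(16*pi**2) + 27*cos(4*pi*u/3)/(32*pi**3); evaluating from -3 to 3: ∫_{-3}^{3} (u**2 - 3*u) sin(4*pi*u/3) du = (27/(32*pi**3)) - (27*(1 - 16*pi**2)/(32*pi**3)) = 27/(2*pi).
Hence b_4 = (1/3)·(27/(2*pi)) = 9/(2*pi).

9/(2*pi)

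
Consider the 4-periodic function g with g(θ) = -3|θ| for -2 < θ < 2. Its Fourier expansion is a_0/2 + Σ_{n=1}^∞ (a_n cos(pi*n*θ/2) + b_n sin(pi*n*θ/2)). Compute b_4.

0

b_4 = 1/2 ∫_{-2}^{2} g(θ) sin(2*pi*θ) dθ.
g is even and sin(2*pi*θ) is odd, so the integrand is odd over a symmetric interval and the integral vanishes.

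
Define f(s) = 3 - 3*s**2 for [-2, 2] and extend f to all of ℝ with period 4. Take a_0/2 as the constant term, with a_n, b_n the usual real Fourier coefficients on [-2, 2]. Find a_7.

48/(49*pi**2)

a_7 = 1/2 ∫_{-2}^{2} f(s) cos(7*pi*s/2) ds.
f is even and cos(7*pi*s/2) is even, so the integrand is even and a_7 = ∫_0^{2} f(s) cos(7*pi*s/2) ds.
Integrating by parts twice (tabular method), an antiderivative of (3 - 3*s**2) cos(7*pi*s/2) is -6*s**2*sin(7*pi*s/2)/(7*pi) - 24*s*cos(7*pi*s/2)/(49*pi**2) + 48*sin(7*pi*s/2)/(343*pi**3) + 6*sin(7*pi*s/2)/(7*pi); evaluating from 0 to 2: ∫_{0}^{2} (3 - 3*s**2) cos(7*pi*s/2) ds = (48/(49*pi**2)) - (0) = 48/(49*pi**2).
Hence a_7 = 48/(49*pi**2).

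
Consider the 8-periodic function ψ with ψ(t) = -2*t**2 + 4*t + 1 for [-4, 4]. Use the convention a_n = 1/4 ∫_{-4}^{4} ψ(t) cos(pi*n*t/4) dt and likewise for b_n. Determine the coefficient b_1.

b_1 = 1/4 ∫_{-4}^{4} ψ(t) sin(pi*t/4) dt.
Integrating by parts twice (tabular method), an antiderivative of (-2*t**2 + 4*t + 1) sin(pi*t/4) is 8*t**2*cos(pi*t/4)/pi - 64*t*sin(pi*t/4)/pi**2 - 16*t*cos(pi*t/4)/pi + 64*sin(pi*t/4)/pi**2 - 256*cos(pi*t/4)/pi**3 - 4*cos(pi*t/4)/pi; evaluating from -4 to 4: ∫_{-4}^{4} (-2*t**2 + 4*t + 1) sin(pi*t/4) dt = (-60/pi + 256/pi**3) - (-188/pi + 256/pi**3) = 128/pi.
Hence b_1 = (1/4)·(128/pi) = 32/pi.

32/pi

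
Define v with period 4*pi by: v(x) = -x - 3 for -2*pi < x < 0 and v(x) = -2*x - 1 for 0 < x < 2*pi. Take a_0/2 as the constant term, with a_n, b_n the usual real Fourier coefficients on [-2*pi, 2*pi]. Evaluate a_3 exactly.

a_3 = (1/(2*pi)) ∫_{-2*pi}^{2*pi} v(x) cos(3*x/2) dx.
Split the integral at the breakpoints.
Integrating by parts (boundary term plus one more integral), an antiderivative of (-x - 3) cos(3*x/2) is -2*x*sin(3*x/2)/3 - 2*sin(3*x/2) - 4*cos(3*x/2)/9; evaluating from -2*pi to 0: ∫_{-2*pi}^{0} (-x - 3) cos(3*x/2) dx = (-4/9) - (4/9) = -8/9.
Integrating by parts (boundary term plus one more integral), an antiderivative of (-2*x - 1) cos(3*x/2) is -4*x*sin(3*x/2)/3 - 2*sin(3*x/2)/3 - 8*cos(3*x/2)/9; evaluating from 0 to 2*pi: ∫_{0}^{2*pi} (-2*x - 1) cos(3*x/2) dx = (8/9) - (-8/9) = 16/9.
Summing the pieces and multiplying by (1/(2*pi)) gives a_3 = 4/(9*pi).

4/(9*pi)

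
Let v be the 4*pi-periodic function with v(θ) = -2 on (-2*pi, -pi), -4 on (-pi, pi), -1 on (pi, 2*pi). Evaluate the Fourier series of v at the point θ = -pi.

-3

At θ = -pi the one-sided limits are v(-pi^-) = -2 and v(-pi^+) = -4.
By Dirichlet's theorem the series converges to their average, [(-2) + (-4)]/2 = -3.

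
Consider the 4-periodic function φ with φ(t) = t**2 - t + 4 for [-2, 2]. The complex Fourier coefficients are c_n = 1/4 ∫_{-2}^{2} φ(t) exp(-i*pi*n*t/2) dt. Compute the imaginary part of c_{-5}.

Since φ is real-valued, Im(c_{-5}) = -1/4 ∫_{-2}^{2} φ(t) sin(-5*pi*t/2) dt = b_{5}/2.
Integrating by parts twice (tabular method), an antiderivative of (t**2 - t + 4) sin(-5*pi*t/2) is 2*t**2*cos(5*pi*t/2)/(5*pi) - 8*t*sin(5*pi*t/2)/(25*pi**2) - 2*t*cos(5*pi*t/2)/(5*pi) + 4*sin(5*pi*t/2)/(25*pi**2) - 16*cos(5*pi*t/2)/(125*pi**3) + 8*cos(5*pi*t/2)/(5*pi); evaluating from -2 to 2: ∫_{-2}^{2} (t**2 - t + 4) sin(-5*pi*t/2) dt = (4*(4 - 75*pi**2)/(125*pi**3)) - (-4/pi + 16/(125*pi**3)) = 8/(5*pi).
Hence Im(c_{-5}) = (-1/4)·(8/(5*pi)) = -2/(5*pi).

-2/(5*pi)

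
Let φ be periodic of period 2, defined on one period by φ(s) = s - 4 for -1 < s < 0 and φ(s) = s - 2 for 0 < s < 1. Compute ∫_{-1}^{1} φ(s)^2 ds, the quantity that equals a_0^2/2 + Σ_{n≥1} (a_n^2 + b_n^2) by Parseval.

68/3

∫_{-1}^{1} φ(s)^2 ds = 68/3.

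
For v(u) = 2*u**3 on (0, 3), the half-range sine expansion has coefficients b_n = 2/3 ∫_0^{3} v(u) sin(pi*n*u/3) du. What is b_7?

b_7 = 2/3 ∫_0^{3} (2*u**3) sin(7*pi*u/3) du.
Integrating by parts three times (tabular method), an antiderivative of (2*u**3) sin(7*pi*u/3) is -6*u**3*cos(7*pi*u/3)/(7*pi) + 54*u**2*sin(7*pi*u/3)/(49*pi**2) + 324*u*cos(7*pi*u/3)/(343*pi**3) - 972*sin(7*pi*u/3)/(2401*pi**4); evaluating from 0 to 3: ∫_{0}^{3} (2*u**3) sin(7*pi*u/3) du = (162*(-6 + 49*pi**2)/(343*pi**3)) - (0) = 162*(-6 + 49*pi**2)/(343*pi**3).
Hence b_7 = (2/3)·(162*(-6 + 49*pi**2)/(343*pi**3)) = 108*(-6 + 49*pi**2)/(343*pi**3).

108*(-6 + 49*pi**2)/(343*pi**3)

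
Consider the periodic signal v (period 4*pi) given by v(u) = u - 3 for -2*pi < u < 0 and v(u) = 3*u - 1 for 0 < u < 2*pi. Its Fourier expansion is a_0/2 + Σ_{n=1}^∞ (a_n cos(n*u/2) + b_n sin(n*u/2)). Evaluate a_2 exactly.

0

a_2 = (1/(2*pi)) ∫_{-2*pi}^{2*pi} v(u) cos(u) du.
Split the integral at the breakpoints.
Integrating by parts (boundary term plus one more integral), an antiderivative of (u - 3) cos(u) is u*sin(u) - 3*sin(u) + cos(u); evaluating from -2*pi to 0: ∫_{-2*pi}^{0} (u - 3) cos(u) du = (1) - (1) = 0.
Integrating by parts (boundary term plus one more integral), an antiderivative of (3*u - 1) cos(u) is 3*u*sin(u) - sin(u) + 3*cos(u); evaluating from 0 to 2*pi: ∫_{0}^{2*pi} (3*u - 1) cos(u) du = (3) - (3) = 0.
Summing the pieces and multiplying by (1/(2*pi)) gives a_2 = 0.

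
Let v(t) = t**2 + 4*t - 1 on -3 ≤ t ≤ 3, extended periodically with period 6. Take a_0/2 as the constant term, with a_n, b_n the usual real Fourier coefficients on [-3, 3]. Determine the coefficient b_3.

b_3 = 1/3 ∫_{-3}^{3} v(t) sin(pi*t) dt.
Integrating by parts twice (tabular method), an antiderivative of (t**2 + 4*t - 1) sin(pi*t) is -t**2*cos(pi*t)/pi + 2*t*sin(pi*t)/pi**2 - 4*t*cos(pi*t)/pi + 4*sin(pi*t)/pi**2 + 2*cos(pi*t)/pi**3 + cos(pi*t)/pi; evaluating from -3 to 3: ∫_{-3}^{3} (t**2 + 4*t - 1) sin(pi*t) dt = (-2/pi**3 + 20/pi) - (-4/pi - 2/pi**3) = 24/pi.
Hence b_3 = (1/3)·(24/pi) = 8/pi.

8/pi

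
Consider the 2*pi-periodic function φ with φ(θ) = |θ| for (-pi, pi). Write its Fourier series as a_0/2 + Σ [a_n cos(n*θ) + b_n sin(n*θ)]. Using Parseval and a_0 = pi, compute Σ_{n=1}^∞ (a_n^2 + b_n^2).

pi**2/6

Parseval: a_0^2/2 + Σ_{n≥1} (a_n^2+b_n^2) = 1/pi ∫_{-pi}^{pi} φ(θ)^2 dθ = 2*pi**2/3.
Subtract a_0^2/2 = pi**2/2: Σ (a_n^2+b_n^2) = pi**2/6.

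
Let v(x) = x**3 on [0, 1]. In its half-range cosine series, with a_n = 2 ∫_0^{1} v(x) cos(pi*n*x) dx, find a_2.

3/(2*pi**2)

a_2 = 2 ∫_0^{1} (x**3) cos(2*pi*x) dx.
Integrating by parts three times (tabular method), an antiderivative of (x**3) cos(2*pi*x) is x**3*sin(2*pi*x)/(2*pi) + 3*x**2*cos(2*pi*x)/(4*pi**2) - 3*x*sin(2*pi*x)/(4*pi**3) - 3*cos(2*pi*x)/(8*pi**4); evaluating from 0 to 1: ∫_{0}^{1} (x**3) cos(2*pi*x) dx = (3*(-1 + 2*pi**2)/(8*pi**4)) - (-3/(8*pi**4)) = 3/(4*pi**2).
Hence a_2 = 2·(3/(4*pi**2)) = 3/(2*pi**2).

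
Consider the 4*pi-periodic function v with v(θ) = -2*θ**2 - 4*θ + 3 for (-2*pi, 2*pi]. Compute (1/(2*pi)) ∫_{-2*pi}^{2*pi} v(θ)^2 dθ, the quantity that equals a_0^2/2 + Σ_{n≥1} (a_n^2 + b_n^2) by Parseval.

(1/(2*pi)) ∫_{-2*pi}^{2*pi} v(θ)^2 dθ = (1/(2*pi)) · (4*pi*(135 + 80*pi**2 + 192*pi**4)/15) = 18 + 32*pi**2/3 + 128*pi**4/5.

18 + 32*pi**2/3 + 128*pi**4/5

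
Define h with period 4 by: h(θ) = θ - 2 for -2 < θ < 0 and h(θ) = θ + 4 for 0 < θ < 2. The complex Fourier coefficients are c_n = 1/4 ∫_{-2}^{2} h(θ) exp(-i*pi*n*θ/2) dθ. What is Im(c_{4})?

1/(2*pi)

Since h is real-valued, Im(c_{4}) = -1/4 ∫_{-2}^{2} h(θ) sin(2*pi*θ) dθ = -b_{4}/2.
Split the integral at the breakpoints.
Integrating by parts (boundary term plus one more integral), an antiderivative of (θ - 2) sin(2*pi*θ) is -θ*cos(2*pi*θ)/(2*pi) + sin(2*pi*θ)/(4*pi**2) + cos(2*pi*θ)/pi; evaluating from -2 to 0: ∫_{-2}^{0} (θ - 2) sin(2*pi*θ) dθ = (1/pi) - (2/pi) = -1/pi.
Integrating by parts (boundary term plus one more integral), an antiderivative of (θ + 4) sin(2*pi*θ) is -θ*cos(2*pi*θ)/(2*pi) + sin(2*pi*θ)/(4*pi**2) - 2*cos(2*pi*θ)/pi; evaluating from 0 to 2: ∫_{0}^{2} (θ + 4) sin(2*pi*θ) dθ = (-3/pi) - (-2/pi) = -1/pi.
So ∫_{-2}^{2} h(θ) sin(2*pi*θ) dθ = -2/pi.
Hence Im(c_{4}) = (-1/4)·(-2/pi) = 1/(2*pi).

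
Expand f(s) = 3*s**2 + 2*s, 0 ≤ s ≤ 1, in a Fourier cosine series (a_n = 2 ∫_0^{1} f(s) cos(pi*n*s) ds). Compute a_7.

-20/(49*pi**2)

a_7 = 2 ∫_0^{1} (3*s**2 + 2*s) cos(7*pi*s) ds.
Integrating by parts twice (tabular method), an antiderivative of (3*s**2 + 2*s) cos(7*pi*s) is 3*s**2*sin(7*pi*s)/(7*pi) + 2*s*sin(7*pi*s)/(7*pi) + 6*s*cos(7*pi*s)/(49*pi**2) - 6*sin(7*pi*s)/(343*pi**3) + 2*cos(7*pi*s)/(49*pi**2); evaluating from 0 to 1: ∫_{0}^{1} (3*s**2 + 2*s) cos(7*pi*s) ds = (-8/(49*pi**2)) - (2/(49*pi**2)) = -10/(49*pi**2).
Hence a_7 = 2·(-10/(49*pi**2)) = -20/(49*pi**2).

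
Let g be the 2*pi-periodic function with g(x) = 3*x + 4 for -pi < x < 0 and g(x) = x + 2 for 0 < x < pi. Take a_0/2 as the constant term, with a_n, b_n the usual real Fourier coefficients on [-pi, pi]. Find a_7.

4/(49*pi)

a_7 = 1/pi ∫_{-pi}^{pi} g(x) cos(7*x) dx.
Split the integral at the breakpoints.
Integrating by parts (boundary term plus one more integral), an antiderivative of (3*x + 4) cos(7*x) is 3*x*sin(7*x)/7 + 4*sin(7*x)/7 + 3*cos(7*x)/49; evaluating from -pi to 0: ∫_{-pi}^{0} (3*x + 4) cos(7*x) dx = (3/49) - (-3/49) = 6/49.
Integrating by parts (boundary term plus one more integral), an antiderivative of (x + 2) cos(7*x) is x*sin(7*x)/7 + 2*sin(7*x)/7 + cos(7*x)/49; evaluating from 0 to pi: ∫_{0}^{pi} (x + 2) cos(7*x) dx = (-1/49) - (1/49) = -2/49.
Summing the pieces and multiplying by (1/pi) gives a_7 = 4/(49*pi).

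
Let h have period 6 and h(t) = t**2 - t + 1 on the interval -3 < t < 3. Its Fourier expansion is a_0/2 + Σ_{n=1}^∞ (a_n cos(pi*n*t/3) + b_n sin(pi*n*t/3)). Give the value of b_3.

-2/pi

b_3 = 1/3 ∫_{-3}^{3} h(t) sin(pi*t) dt.
Integrating by parts twice (tabular method), an antiderivative of (t**2 - t + 1) sin(pi*t) is -t**2*cos(pi*t)/pi + 2*t*sin(pi*t)/pi**2 + t*cos(pi*t)/pi - sin(pi*t)/pi**2 - cos(pi*t)/pi + 2*cos(pi*t)/pi**3; evaluating from -3 to 3: ∫_{-3}^{3} (t**2 - t + 1) sin(pi*t) dt = (-2/pi**3 + 7/pi) - (-2/pi**3 + 13/pi) = -6/pi.
Hence b_3 = (1/3)·(-6/pi) = -2/pi.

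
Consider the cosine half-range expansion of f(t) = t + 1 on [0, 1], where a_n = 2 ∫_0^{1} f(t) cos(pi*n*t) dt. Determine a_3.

-4/(9*pi**2)

a_3 = 2 ∫_0^{1} (t + 1) cos(3*pi*t) dt.
Integrating by parts (boundary term plus one more integral), an antiderivative of (t + 1) cos(3*pi*t) is t*sin(3*pi*t)/(3*pi) + sin(3*pi*t)/(3*pi) + cos(3*pi*t)/(9*pi**2); evaluating from 0 to 1: ∫_{0}^{1} (t + 1) cos(3*pi*t) dt = (-1/(9*pi**2)) - (1/(9*pi**2)) = -2/(9*pi**2).
Hence a_3 = 2·(-2/(9*pi**2)) = -4/(9*pi**2).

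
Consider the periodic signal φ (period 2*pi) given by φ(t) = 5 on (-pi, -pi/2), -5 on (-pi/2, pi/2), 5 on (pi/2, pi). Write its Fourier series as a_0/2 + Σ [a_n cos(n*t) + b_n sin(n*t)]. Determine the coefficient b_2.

b_2 = 1/pi ∫_{-pi}^{pi} φ(t) sin(2*t) dt.
φ is even and sin(2*t) is odd, so the integrand is odd over a symmetric interval and the integral vanishes.

0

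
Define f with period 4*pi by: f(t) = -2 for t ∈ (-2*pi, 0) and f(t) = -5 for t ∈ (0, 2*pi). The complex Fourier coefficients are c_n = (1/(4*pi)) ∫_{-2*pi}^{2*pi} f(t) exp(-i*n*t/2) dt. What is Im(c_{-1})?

-3/pi

Since f is real-valued, Im(c_{-1}) = -(1/(4*pi)) ∫_{-2*pi}^{2*pi} f(t) sin(-t/2) dt = b_{1}/2.
Split the integral at the breakpoints.
Directly, an antiderivative of (-2) sin(-t/2) is -4*cos(t/2); evaluating from -2*pi to 0: ∫_{-2*pi}^{0} (-2) sin(-t/2) dt = (-4) - (4) = -8.
Directly, an antiderivative of (-5) sin(-t/2) is -10*cos(t/2); evaluating from 0 to 2*pi: ∫_{0}^{2*pi} (-5) sin(-t/2) dt = (10) - (-10) = 20.
So ∫_{-2*pi}^{2*pi} f(t) sin(-t/2) dt = 12.
Hence Im(c_{-1}) = (-1/(4*pi))·(12) = -3/pi.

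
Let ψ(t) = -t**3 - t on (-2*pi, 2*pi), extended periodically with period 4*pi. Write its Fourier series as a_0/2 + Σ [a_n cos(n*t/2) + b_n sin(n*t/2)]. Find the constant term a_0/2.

0

a_0 = (1/(2*pi)) ∫_{-2*pi}^{2*pi} ψ(t) dt = (1/(2*pi)) · (0) = 0.
So the constant term a_0/2 = 0.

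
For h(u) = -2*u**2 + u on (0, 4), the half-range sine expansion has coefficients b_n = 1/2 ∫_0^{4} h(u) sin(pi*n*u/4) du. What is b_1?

-56/pi + 256/pi**3

b_1 = 1/2 ∫_0^{4} (-2*u**2 + u) sin(pi*u/4) du.
Integrating by parts twice (tabular method), an antiderivative of (-2*u**2 + u) sin(pi*u/4) is 8*u**2*cos(pi*u/4)/pi - 64*u*sin(pi*u/4)/pi**2 - 4*u*cos(pi*u/4)/pi + 16*sin(pi*u/4)/pi**2 - 256*cos(pi*u/4)/pi**3; evaluating from 0 to 4: ∫_{0}^{4} (-2*u**2 + u) sin(pi*u/4) du = (-112/pi + 256/pi**3) - (-256/pi**3) = -112/pi + 512/pi**3.
Hence b_1 = (1/2)·(-112/pi + 512/pi**3) = -56/pi + 256/pi**3.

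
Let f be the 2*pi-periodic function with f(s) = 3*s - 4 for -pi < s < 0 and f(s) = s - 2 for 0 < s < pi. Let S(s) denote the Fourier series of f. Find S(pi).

s = pi differs from s = -pi by 1 full period(s), and the series is 2*pi-periodic.
At s = -pi the one-sided limits are f(-pi^-) = -2 + pi and f(-pi^+) = -3*pi - 4.
By Dirichlet's theorem the series converges to their average, [(-2 + pi) + (-3*pi - 4)]/2 = -pi - 3.

-pi - 3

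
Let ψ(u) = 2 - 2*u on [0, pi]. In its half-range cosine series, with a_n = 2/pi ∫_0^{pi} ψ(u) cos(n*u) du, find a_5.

a_5 = 2/pi ∫_0^{pi} (2 - 2*u) cos(5*u) du.
Integrating by parts (boundary term plus one more integral), an antiderivative of (2 - 2*u) cos(5*u) is -2*u*sin(5*u)/5 + 2*sin(5*u)/5 - 2*cos(5*u)/25; evaluating from 0 to pi: ∫_{0}^{pi} (2 - 2*u) cos(5*u) du = (2/25) - (-2/25) = 4/25.
Hence a_5 = (2/pi)·(4/25) = 8/(25*pi).

8/(25*pi)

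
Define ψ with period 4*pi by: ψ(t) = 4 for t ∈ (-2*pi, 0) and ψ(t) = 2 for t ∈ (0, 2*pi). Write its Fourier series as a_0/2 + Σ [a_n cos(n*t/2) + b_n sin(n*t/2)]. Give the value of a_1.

a_1 = (1/(2*pi)) ∫_{-2*pi}^{2*pi} ψ(t) cos(t/2) dt.
Split the integral at the breakpoints.
Directly, an antiderivative of (4) cos(t/2) is 8*sin(t/2); evaluating from -2*pi to 0: ∫_{-2*pi}^{0} (4) cos(t/2) dt = (0) - (0) = 0.
Directly, an antiderivative of (2) cos(t/2) is 4*sin(t/2); evaluating from 0 to 2*pi: ∫_{0}^{2*pi} (2) cos(t/2) dt = (0) - (0) = 0.
Summing the pieces and multiplying by (1/(2*pi)) gives a_1 = 0.

0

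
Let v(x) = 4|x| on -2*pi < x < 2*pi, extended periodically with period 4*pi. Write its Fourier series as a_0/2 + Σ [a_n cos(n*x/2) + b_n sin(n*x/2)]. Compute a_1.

-32/pi

a_1 = (1/(2*pi)) ∫_{-2*pi}^{2*pi} v(x) cos(x/2) dx.
v is even and cos(x/2) is even, so the integrand is even and a_1 = 1/pi ∫_0^{2*pi} v(x) cos(x/2) dx.
Integrating by parts (boundary term plus one more integral), an antiderivative of (4*x) cos(x/2) is 8*x*sin(x/2) + 16*cos(x/2); evaluating from 0 to 2*pi: ∫_{0}^{2*pi} (4*x) cos(x/2) dx = (-16) - (16) = -32.
Hence a_1 = (1/pi)·(-32) = -32/pi.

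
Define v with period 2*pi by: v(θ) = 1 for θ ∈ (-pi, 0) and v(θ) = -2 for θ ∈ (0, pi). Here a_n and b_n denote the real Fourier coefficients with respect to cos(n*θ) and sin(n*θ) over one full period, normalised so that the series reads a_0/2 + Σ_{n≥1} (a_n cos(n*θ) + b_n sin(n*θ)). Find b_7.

-6/(7*pi)

b_7 = 1/pi ∫_{-pi}^{pi} v(θ) sin(7*θ) dθ.
Split the integral at the breakpoints.
Directly, an antiderivative of (1) sin(7*θ) is -cos(7*θ)/7; evaluating from -pi to 0: ∫_{-pi}^{0} (1) sin(7*θ) dθ = (-1/7) - (1/7) = -2/7.
Directly, an antiderivative of (-2) sin(7*θ) is 2*cos(7*θ)/7; evaluating from 0 to pi: ∫_{0}^{pi} (-2) sin(7*θ) dθ = (-2/7) - (2/7) = -4/7.
Summing the pieces and multiplying by (1/pi) gives b_7 = -6/(7*pi).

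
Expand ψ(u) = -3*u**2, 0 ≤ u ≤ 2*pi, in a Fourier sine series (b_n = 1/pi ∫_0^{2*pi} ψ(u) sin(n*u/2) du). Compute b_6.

b_6 = 1/pi ∫_0^{2*pi} (-3*u**2) sin(3*u) du.
Integrating by parts twice (tabular method), an antiderivative of (-3*u**2) sin(3*u) is u**2*cos(3*u) - 2*u*sin(3*u)/3 - 2*cos(3*u)/9; evaluating from 0 to 2*pi: ∫_{0}^{2*pi} (-3*u**2) sin(3*u) du = (-2/9 + 4*pi**2) - (-2/9) = 4*pi**2.
Hence b_6 = (1/pi)·(4*pi**2) = 4*pi.

4*pi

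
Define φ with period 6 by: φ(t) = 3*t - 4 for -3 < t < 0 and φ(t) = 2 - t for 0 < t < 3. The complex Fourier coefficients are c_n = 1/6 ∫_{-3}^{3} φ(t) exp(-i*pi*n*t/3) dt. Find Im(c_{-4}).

-3/(4*pi)

Since φ is real-valued, Im(c_{-4}) = -1/6 ∫_{-3}^{3} φ(t) sin(-4*pi*t/3) dt = b_{4}/2.
Split the integral at the breakpoints.
Integrating by parts (boundary term plus one more integral), an antiderivative of (3*t - 4) sin(-4*pi*t/3) is 9*t*cos(4*pi*t/3)/(4*pi) - 27*sin(4*pi*t/3)/(16*pi**2) - 3*cos(4*pi*t/3)/pi; evaluating from -3 to 0: ∫_{-3}^{0} (3*t - 4) sin(-4*pi*t/3) dt = (-3/pi) - (-39/(4*pi)) = 27/(4*pi).
Integrating by parts (boundary term plus one more integral), an antiderivative of (2 - t) sin(-4*pi*t/3) is -3*t*cos(4*pi*t/3)/(4*pi) + 9*sin(4*pi*t/3)/(16*pi**2) + 3*cos(4*pi*t/3)/(2*pi); evaluating from 0 to 3: ∫_{0}^{3} (2 - t) sin(-4*pi*t/3) dt = (-3/(4*pi)) - (3/(2*pi)) = -9/(4*pi).
So ∫_{-3}^{3} φ(t) sin(-4*pi*t/3) dt = 9/(2*pi).
Hence Im(c_{-4}) = (-1/6)·(9/(2*pi)) = -3/(4*pi).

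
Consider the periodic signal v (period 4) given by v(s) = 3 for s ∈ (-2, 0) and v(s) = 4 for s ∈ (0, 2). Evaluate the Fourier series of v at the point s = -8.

7/2

s = -8 differs from s = 0 by -2 full period(s), and the series is 4-periodic.
At s = 0 the one-sided limits are v(0^-) = 3 and v(0^+) = 4.
By Dirichlet's theorem the series converges to their average, [(3) + (4)]/2 = 7/2.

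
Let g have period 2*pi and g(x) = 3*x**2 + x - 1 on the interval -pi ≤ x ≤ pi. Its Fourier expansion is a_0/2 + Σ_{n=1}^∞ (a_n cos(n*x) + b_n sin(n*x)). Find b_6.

-1/3

b_6 = 1/pi ∫_{-pi}^{pi} g(x) sin(6*x) dx.
Integrating by parts twice (tabular method), an antiderivative of (3*x**2 + x - 1) sin(6*x) is -x**2*cos(6*x)/2 + x*sin(6*x)/6 - x*cos(6*x)/6 + sin(6*x)/36 + 7*cos(6*x)/36; evaluating from -pi to pi: ∫_{-pi}^{pi} (3*x**2 + x - 1) sin(6*x) dx = (-pi**2/2 - pi/6 + 7/36) - (-pi**2/2 + 7/36 + pi/6) = -pi/3.
Hence b_6 = (1/pi)·(-pi/3) = -1/3.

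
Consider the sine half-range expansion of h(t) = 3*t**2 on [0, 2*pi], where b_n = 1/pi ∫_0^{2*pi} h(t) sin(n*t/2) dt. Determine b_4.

b_4 = 1/pi ∫_0^{2*pi} (3*t**2) sin(2*t) dt.
Integrating by parts twice (tabular method), an antiderivative of (3*t**2) sin(2*t) is -3*t**2*cos(2*t)/2 + 3*t*sin(2*t)/2 + 3*cos(2*t)/4; evaluating from 0 to 2*pi: ∫_{0}^{2*pi} (3*t**2) sin(2*t) dt = (3/4 - 6*pi**2) - (3/4) = -6*pi**2.
Hence b_4 = (1/pi)·(-6*pi**2) = -6*pi.

-6*pi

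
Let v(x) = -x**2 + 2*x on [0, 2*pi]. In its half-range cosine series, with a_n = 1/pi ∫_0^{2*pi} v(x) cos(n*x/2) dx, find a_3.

a_3 = 1/pi ∫_0^{2*pi} (-x**2 + 2*x) cos(3*x/2) dx.
Integrating by parts twice (tabular method), an antiderivative of (-x**2 + 2*x) cos(3*x/2) is -2*x**2*sin(3*x/2)/3 + 4*x*sin(3*x/2)/3 - 8*x*cos(3*x/2)/9 + 16*sin(3*x/2)/27 + 8*cos(3*x/2)/9; evaluating from 0 to 2*pi: ∫_{0}^{2*pi} (-x**2 + 2*x) cos(3*x/2) dx = (-8/9 + 16*pi/9) - (8/9) = -16/9 + 16*pi/9.
Hence a_3 = (1/pi)·(-16/9 + 16*pi/9) = 16*(-1 + pi)/(9*pi).

16*(-1 + pi)/(9*pi)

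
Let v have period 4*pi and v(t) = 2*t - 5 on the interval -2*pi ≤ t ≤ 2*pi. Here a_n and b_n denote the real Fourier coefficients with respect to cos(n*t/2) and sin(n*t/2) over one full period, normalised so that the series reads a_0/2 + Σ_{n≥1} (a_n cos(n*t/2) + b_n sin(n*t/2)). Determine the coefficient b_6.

-4/3

b_6 = (1/(2*pi)) ∫_{-2*pi}^{2*pi} v(t) sin(3*t) dt.
Integrating by parts (boundary term plus one more integral), an antiderivative of (2*t - 5) sin(3*t) is -2*t*cos(3*t)/3 + 2*sin(3*t)/9 + 5*cos(3*t)/3; evaluating from -2*pi to 2*pi: ∫_{-2*pi}^{2*pi} (2*t - 5) sin(3*t) dt = (5/3 - 4*pi/3) - (5/3 + 4*pi/3) = -8*pi/3.
Hence b_6 = (1/(2*pi))·(-8*pi/3) = -4/3.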